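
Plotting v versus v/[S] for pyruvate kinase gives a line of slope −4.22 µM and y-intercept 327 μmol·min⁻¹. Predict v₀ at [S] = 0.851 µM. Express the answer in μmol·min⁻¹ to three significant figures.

54.9 μmol·min⁻¹

In the Eadie–Hofstee form v = Vmax − Km·(v/[S]), the slope is −Km and the intercept is Vmax, so Km = 4.22 µM and Vmax = 327 μmol·min⁻¹.
v = 327 × 0.851/(4.22 + 0.851) = 54.9 μmol·min⁻¹.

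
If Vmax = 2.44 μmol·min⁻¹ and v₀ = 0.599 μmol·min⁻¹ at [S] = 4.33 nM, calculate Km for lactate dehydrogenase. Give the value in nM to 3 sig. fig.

13.3 nM

From v = Vmax[S]/(Km+[S]), Km = [S](Vmax − v)/v.
Km = 4.33 × (2.44 − 0.599) / 0.599 = 7.972/0.599 = 13.3 nM.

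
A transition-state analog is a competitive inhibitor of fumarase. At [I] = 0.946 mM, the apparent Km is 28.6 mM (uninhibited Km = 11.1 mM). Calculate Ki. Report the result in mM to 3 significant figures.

0.600 mM

Competitive: Km,app = α·Km with α = 1 + [I]/Ki.
α = Km,app/Km = 28.6/11.1 = 2.577.
Since α = 1 + [I]/Ki, [I]/Ki = 2.577 − 1 = 1.577 and Ki = 0.946/1.577 = 0.600 mM.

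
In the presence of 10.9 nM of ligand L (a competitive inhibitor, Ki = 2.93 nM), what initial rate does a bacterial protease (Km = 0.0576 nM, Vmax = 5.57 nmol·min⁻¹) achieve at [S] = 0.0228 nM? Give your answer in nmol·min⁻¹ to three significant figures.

0.431 nmol·min⁻¹

α = 1 + [I]/Ki = 1 + 10.9/2.93 = 4.720.
For a competitive inhibitor, Vmax is unchanged and the apparent Km becomes α·Km: Km,app = 0.272 nM, Vmax,app = 5.57 nmol·min⁻¹.
v = Vmax,app·[S]/(Km,app + [S]) = 5.57 × 0.0228/(0.272 + 0.0228) = 0.431 nmol·min⁻¹.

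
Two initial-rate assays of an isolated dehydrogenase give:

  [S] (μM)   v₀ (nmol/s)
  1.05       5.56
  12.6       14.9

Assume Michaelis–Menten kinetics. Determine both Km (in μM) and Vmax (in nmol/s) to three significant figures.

From v = Vmax[S]/(Km+[S]), each point gives Vmax = v(Km+[S])/[S].
Equating: 5.56(Km+1.05)/1.05 = 14.9(Km+12.6)/12.6.
5.295·Km + 5.56 = 1.183·Km + 14.9, so (5.295 − 1.183)·Km = 14.9 − 5.56.
Km = 9.340/4.113 = 2.27 μM; then Vmax = 5.56(2.27+1.05)/1.05 = 17.6 nmol/s.

Km = 2.27 μM; Vmax = 17.6 nmol/s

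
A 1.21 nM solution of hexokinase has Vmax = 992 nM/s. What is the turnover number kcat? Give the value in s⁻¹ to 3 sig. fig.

kcat = Vmax/[E]total = 992 nM/s / 1.21 nM = 820 s⁻¹.

820 s⁻¹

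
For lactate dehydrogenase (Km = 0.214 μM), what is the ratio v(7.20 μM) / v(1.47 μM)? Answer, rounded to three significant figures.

1.11

The fractional saturations are [S]/(Km+[S]) = 1.47/1.684 = 0.8729 and 7.20/7.414 = 0.9711.
v₂/v₁ is just their ratio: 0.9711/0.8729 = 1.11.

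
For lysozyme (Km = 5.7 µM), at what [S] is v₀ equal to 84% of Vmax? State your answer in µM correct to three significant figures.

29.9 µM

v/Vmax = [S]/(Km+[S]) = 0.84, so [S] = Km·0.84/(1 − 0.84) = 5.7 × 5.250.
[S] = 29.9 µM.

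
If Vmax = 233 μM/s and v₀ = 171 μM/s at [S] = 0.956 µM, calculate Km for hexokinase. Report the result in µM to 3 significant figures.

From v = Vmax[S]/(Km+[S]), Km = [S](Vmax − v)/v.
Km = 0.956 × (233 − 171) / 171 = 59.27/171 = 0.347 µM.

0.347 µM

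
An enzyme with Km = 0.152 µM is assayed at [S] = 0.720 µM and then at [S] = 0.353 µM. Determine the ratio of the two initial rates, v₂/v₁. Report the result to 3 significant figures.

Since Vmax cancels, v₂/v₁ = [S]₂(Km+[S]₁) / [S]₁(Km+[S]₂).
= 0.353×(0.152+0.720) / (0.720×(0.152+0.353)) = 0.3078/0.3636 = 0.847.

0.847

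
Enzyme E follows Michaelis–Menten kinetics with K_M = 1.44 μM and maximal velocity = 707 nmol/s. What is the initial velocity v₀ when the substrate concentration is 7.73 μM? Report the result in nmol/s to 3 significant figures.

596 nmol/s

[S]/(Km+[S]) = 7.73/9.170 = 0.8430, the fractional saturation.
v = 0.8430 × Vmax = 0.8430 × 707 = 596 nmol/s.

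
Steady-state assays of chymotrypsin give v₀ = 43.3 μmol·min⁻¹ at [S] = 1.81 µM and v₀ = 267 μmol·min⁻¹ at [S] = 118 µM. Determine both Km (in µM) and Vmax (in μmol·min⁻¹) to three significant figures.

Km = 10.3 µM; Vmax = 290 μmol·min⁻¹

From v = Vmax[S]/(Km+[S]), each point gives Vmax = v(Km+[S])/[S].
Equating: 43.3(Km+1.81)/1.81 = 267(Km+118)/118.
23.92·Km + 43.3 = 2.263·Km + 267, so (23.92 − 2.263)·Km = 267 − 43.3.
Km = 223.7/21.66 = 10.3 µM; then Vmax = 43.3(10.3+1.81)/1.81 = 290 μmol·min⁻¹.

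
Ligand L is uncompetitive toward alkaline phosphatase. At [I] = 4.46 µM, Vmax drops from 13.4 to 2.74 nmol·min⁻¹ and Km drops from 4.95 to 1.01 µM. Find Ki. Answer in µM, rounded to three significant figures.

Uncompetitive: Vmax,app = Vmax/α (and Km,app = Km/α) with α = 1 + [I]/Ki.
α = Vmax/Vmax,app = 13.4/2.74 = 4.891.
Since α = 1 + [I]/Ki, [I]/Ki = 4.891 − 1 = 3.891 and Ki = 4.46/3.891 = 1.15 µM.

1.15 µM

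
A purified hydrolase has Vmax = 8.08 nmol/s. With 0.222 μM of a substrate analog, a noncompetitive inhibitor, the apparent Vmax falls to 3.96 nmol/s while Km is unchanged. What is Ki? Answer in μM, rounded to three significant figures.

Noncompetitive: Vmax,app = Vmax/α with α = 1 + [I]/Ki.
α = Vmax/Vmax,app = 8.08/3.96 = 2.040.
Since α = 1 + [I]/Ki, [I]/Ki = 2.040 − 1 = 1.040 and Ki = 0.222/1.040 = 0.213 μM.

0.213 μM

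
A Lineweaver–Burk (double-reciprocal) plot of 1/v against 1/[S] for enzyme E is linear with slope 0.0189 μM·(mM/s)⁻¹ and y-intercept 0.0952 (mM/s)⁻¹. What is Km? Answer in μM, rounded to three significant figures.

0.199 μM

y-intercept = 1/Vmax ⇒ Vmax = 10.5 mM/s; slope = Km/Vmax ⇒ Km = slope × Vmax.
Km = 0.0189 × 10.5 = 0.199 μM.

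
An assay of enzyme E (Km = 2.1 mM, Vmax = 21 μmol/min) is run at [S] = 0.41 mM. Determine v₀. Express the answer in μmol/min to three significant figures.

3.43 μmol/min

v = Vmax·[S]/(Km + [S]) = 21 × 0.41 / (2.1 + 0.41)
  = 8.610 / 2.510 = 3.43 μmol/min.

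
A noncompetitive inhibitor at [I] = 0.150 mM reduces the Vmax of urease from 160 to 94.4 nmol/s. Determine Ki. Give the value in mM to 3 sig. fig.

Noncompetitive: Vmax,app = Vmax/α with α = 1 + [I]/Ki.
α = Vmax/Vmax,app = 160/94.4 = 1.695.
Since α = 1 + [I]/Ki, [I]/Ki = 1.695 − 1 = 0.6949 and Ki = 0.150/0.6949 = 0.216 mM.

0.216 mM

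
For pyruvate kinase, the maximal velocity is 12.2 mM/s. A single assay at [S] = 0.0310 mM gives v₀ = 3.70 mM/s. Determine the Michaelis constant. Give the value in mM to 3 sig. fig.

From v = Vmax[S]/(Km+[S]), Km = [S](Vmax − v)/v.
Km = 0.0310 × (12.2 − 3.70) / 3.70 = 0.2635/3.70 = 0.0712 mM.

0.0712 mM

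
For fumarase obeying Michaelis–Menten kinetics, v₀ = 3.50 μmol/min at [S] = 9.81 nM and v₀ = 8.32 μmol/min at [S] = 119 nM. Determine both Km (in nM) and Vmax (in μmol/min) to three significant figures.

Km = 16.8 nM; Vmax = 9.49 μmol/min

From v = Vmax[S]/(Km+[S]), each point gives Vmax = v(Km+[S])/[S].
Equating: 3.50(Km+9.81)/9.81 = 8.32(Km+119)/119.
0.3568·Km + 3.50 = 0.06992·Km + 8.32, so (0.3568 − 0.06992)·Km = 8.32 − 3.50.
Km = 4.820/0.2869 = 16.8 nM; then Vmax = 3.50(16.8+9.81)/9.81 = 9.49 μmol/min.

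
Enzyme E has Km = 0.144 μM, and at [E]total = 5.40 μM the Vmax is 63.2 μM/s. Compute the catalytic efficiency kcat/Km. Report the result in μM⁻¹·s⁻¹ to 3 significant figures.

81.3 μM⁻¹·s⁻¹

kcat = Vmax/[E]total = 63.2/5.40 = 11.7 s⁻¹.
kcat/Km = 11.7/0.144 = 81.3 μM⁻¹·s⁻¹.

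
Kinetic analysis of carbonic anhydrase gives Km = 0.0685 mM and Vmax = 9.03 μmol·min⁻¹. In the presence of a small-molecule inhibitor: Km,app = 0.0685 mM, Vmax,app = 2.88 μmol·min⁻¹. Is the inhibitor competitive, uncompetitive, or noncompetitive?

Vmax decreases (9.03 → 2.88 μmol·min⁻¹) while Km is unchanged — pure noncompetitive inhibition.

noncompetitive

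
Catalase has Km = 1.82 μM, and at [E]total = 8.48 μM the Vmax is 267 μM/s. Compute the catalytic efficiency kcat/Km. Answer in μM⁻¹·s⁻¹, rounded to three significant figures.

kcat = Vmax/[E]total = 267/8.48 = 31.5 s⁻¹.
kcat/Km = 31.5/1.82 = 17.3 μM⁻¹·s⁻¹.

17.3 μM⁻¹·s⁻¹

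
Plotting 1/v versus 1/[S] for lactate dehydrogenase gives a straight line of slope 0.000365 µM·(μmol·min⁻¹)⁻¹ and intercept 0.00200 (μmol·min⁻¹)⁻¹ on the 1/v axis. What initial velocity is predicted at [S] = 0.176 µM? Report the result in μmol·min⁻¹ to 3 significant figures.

The y-intercept is 1/Vmax, so Vmax = 1/0.00200 = 500 μmol·min⁻¹.
The slope is Km/Vmax, so Km = 0.000365 × 500 = 0.182 µM.
Then v = 500 × 0.176/(0.182 + 0.176) = 245 μmol·min⁻¹.

245 μmol·min⁻¹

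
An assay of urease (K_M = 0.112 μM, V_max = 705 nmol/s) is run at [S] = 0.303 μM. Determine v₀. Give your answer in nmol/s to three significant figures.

515 nmol/s

v = Vmax·[S]/(Km + [S]) = 705 × 0.303 / (0.112 + 0.303)
  = 213.6 / 0.4150 = 515 nmol/s.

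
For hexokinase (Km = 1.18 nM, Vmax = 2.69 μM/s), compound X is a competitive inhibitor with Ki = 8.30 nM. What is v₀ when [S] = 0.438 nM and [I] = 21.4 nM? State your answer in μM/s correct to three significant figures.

With α = 1 + [I]/Ki = 1 + 21.4/8.30 = 3.578, the competitive rate law is v = Vmax[S] / (αKm + [S]).
v = 2.69×0.438 / (3.578×1.18 + 0.438) = 1.178/4.660 = 0.253 μM/s.

0.253 μM/s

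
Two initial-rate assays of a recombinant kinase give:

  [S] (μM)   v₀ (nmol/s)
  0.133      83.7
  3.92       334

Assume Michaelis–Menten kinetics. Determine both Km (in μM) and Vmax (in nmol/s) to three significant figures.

In reciprocal form, 1/v = (Km/Vmax)·(1/[S]) + 1/Vmax. The two points give (1/[S], 1/v) = (7.519, 0.01195) and (0.2551, 0.002994).
Slope = (0.01195 − 0.002994)/(7.519 − 0.2551) = 0.001233; intercept = 0.01195 − 0.001233×7.519 = 0.002680.
Vmax = 1/intercept = 373 nmol/s; Km = slope × Vmax = 0.001233 × 373 = 0.460 μM.

Km = 0.460 μM; Vmax = 373 nmol/s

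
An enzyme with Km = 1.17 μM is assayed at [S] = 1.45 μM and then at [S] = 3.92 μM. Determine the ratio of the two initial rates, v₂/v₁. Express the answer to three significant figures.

Since Vmax cancels, v₂/v₁ = [S]₂(Km+[S]₁) / [S]₁(Km+[S]₂).
= 3.92×(1.17+1.45) / (1.45×(1.17+3.92)) = 10.27/7.380 = 1.39.

1.39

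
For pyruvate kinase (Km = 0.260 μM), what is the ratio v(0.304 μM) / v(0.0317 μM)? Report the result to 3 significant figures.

4.96

Since Vmax cancels, v₂/v₁ = [S]₂(Km+[S]₁) / [S]₁(Km+[S]₂).
= 0.304×(0.260+0.0317) / (0.0317×(0.260+0.304)) = 0.08868/0.01788 = 4.96.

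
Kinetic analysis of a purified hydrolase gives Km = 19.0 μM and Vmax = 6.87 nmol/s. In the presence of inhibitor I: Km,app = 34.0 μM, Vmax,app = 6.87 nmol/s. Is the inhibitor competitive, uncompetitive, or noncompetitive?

competitive

Km increases (19.0 → 34.0 μM) while Vmax is unchanged — the hallmark of competitive inhibition.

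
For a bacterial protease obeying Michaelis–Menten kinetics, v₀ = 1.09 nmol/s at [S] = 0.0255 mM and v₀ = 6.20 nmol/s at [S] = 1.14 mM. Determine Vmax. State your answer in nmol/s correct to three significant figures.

6.94 nmol/s

From v = Vmax[S]/(Km+[S]), each point gives Vmax = v(Km+[S])/[S].
Equating: 1.09(Km+0.0255)/0.0255 = 6.20(Km+1.14)/1.14.
42.75·Km + 1.09 = 5.439·Km + 6.20, so (42.75 − 5.439)·Km = 6.20 − 1.09.
Km = 5.110/37.31 = 0.137 mM; then Vmax = 1.09(0.137+0.0255)/0.0255 = 6.94 nmol/s.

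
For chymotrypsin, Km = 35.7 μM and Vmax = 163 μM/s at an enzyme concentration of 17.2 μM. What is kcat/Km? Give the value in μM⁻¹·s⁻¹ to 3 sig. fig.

0.265 μM⁻¹·s⁻¹

kcat = Vmax/[E]total = 163/17.2 = 9.48 s⁻¹.
kcat/Km = 9.48/35.7 = 0.265 μM⁻¹·s⁻¹.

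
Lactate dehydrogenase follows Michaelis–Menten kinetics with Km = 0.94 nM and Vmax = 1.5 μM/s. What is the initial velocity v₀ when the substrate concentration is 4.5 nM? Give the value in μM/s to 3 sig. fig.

1.24 μM/s

[S]/(Km+[S]) = 4.5/5.440 = 0.8272, the fractional saturation.
v = 0.8272 × Vmax = 0.8272 × 1.5 = 1.24 μM/s.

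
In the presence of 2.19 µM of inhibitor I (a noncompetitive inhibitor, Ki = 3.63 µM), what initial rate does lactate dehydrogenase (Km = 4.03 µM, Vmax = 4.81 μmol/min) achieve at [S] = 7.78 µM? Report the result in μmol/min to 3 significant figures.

1.98 μmol/min

α = 1 + [I]/Ki = 1 + 2.19/3.63 = 1.603.
For a noncompetitive inhibitor, Vmax is reduced to Vmax/α while Km is unchanged: Km,app = 4.03 µM, Vmax,app = 3.00 μmol/min.
v = Vmax,app·[S]/(Km,app + [S]) = 3.00 × 7.78/(4.03 + 7.78) = 1.98 μmol/min.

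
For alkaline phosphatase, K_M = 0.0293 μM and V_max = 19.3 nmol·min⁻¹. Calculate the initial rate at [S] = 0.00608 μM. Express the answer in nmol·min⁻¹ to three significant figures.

3.32 nmol·min⁻¹

v = Vmax·[S]/(Km + [S]) = 19.3 × 0.00608 / (0.0293 + 0.00608)
  = 0.1173 / 0.03538 = 3.32 nmol·min⁻¹.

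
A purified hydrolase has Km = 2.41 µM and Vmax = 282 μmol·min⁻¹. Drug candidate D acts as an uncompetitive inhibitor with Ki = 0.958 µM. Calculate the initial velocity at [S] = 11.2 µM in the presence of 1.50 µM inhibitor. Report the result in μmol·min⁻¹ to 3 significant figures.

With α = 1 + [I]/Ki = 1 + 1.50/0.958 = 2.566, the uncompetitive rate law is v = (Vmax/α)·[S] / (Km/α + [S]).
v = (282/2.566)×11.2 / (2.41/2.566 + 11.2) = 1231/12.14 = 101 μmol·min⁻¹.

101 μmol·min⁻¹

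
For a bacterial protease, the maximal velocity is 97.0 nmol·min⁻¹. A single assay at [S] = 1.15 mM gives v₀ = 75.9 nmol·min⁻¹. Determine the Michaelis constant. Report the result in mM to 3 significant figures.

0.320 mM

v/Vmax = 75.9/97.0 = 0.7825 = [S]/(Km+[S]).
So Km + [S] = [S]/0.7825 = 1.470 mM, giving Km = 1.470 − 1.15 = 0.320 mM.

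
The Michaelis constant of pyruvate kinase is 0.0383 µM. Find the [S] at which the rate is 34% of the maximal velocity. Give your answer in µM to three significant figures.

0.0197 µM

v/Vmax = [S]/(Km+[S]) = 0.34, so [S] = Km·0.34/(1 − 0.34) = 0.0383 × 0.5152.
[S] = 0.0197 µM.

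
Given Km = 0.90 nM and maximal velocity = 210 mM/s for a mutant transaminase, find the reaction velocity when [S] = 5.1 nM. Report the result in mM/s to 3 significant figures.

178 mM/s

[S]/(Km+[S]) = 5.1/6.000 = 0.8500, the fractional saturation.
v = 0.8500 × Vmax = 0.8500 × 210 = 178 mM/s.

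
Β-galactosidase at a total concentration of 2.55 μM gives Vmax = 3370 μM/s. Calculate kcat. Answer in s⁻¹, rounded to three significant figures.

kcat = Vmax/[E]total = 3370 μM/s / 2.55 μM = 1320 s⁻¹.

1320 s⁻¹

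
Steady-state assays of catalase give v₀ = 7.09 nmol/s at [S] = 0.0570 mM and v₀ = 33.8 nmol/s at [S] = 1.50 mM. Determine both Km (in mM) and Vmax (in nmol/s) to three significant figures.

From v = Vmax[S]/(Km+[S]), each point gives Vmax = v(Km+[S])/[S].
Equating: 7.09(Km+0.0570)/0.0570 = 33.8(Km+1.50)/1.50.
124.4·Km + 7.09 = 22.53·Km + 33.8, so (124.4 − 22.53)·Km = 33.8 − 7.09.
Km = 26.71/101.9 = 0.262 mM; then Vmax = 7.09(0.262+0.0570)/0.0570 = 39.7 nmol/s.

Km = 0.262 mM; Vmax = 39.7 nmol/s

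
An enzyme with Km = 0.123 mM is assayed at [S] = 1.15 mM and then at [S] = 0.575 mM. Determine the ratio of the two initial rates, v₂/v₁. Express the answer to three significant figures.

The fractional saturations are [S]/(Km+[S]) = 1.15/1.273 = 0.9034 and 0.575/0.6980 = 0.8238.
v₂/v₁ is just their ratio: 0.8238/0.9034 = 0.912.

0.912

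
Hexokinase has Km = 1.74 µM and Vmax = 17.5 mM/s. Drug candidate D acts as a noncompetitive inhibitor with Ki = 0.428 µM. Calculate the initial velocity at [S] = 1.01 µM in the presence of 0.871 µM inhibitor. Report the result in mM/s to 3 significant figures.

2.12 mM/s

With α = 1 + [I]/Ki = 1 + 0.871/0.428 = 3.035, the noncompetitive rate law is v = (Vmax/α)·[S] / (Km + [S]).
v = (17.5/3.035)×1.01 / (1.74 + 1.01) = 5.824/2.750 = 2.12 mM/s.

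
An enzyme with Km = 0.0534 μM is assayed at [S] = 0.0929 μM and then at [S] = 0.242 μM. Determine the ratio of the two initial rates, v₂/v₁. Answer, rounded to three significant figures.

1.29

Since Vmax cancels, v₂/v₁ = [S]₂(Km+[S]₁) / [S]₁(Km+[S]₂).
= 0.242×(0.0534+0.0929) / (0.0929×(0.0534+0.242)) = 0.03540/0.02744 = 1.29.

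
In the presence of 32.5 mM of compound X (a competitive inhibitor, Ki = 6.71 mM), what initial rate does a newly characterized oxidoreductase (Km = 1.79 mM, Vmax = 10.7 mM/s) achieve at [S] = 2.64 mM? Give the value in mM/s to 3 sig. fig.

2.16 mM/s

With α = 1 + [I]/Ki = 1 + 32.5/6.71 = 5.844, the competitive rate law is v = Vmax[S] / (αKm + [S]).
v = 10.7×2.64 / (5.844×1.79 + 2.64) = 28.25/13.10 = 2.16 mM/s.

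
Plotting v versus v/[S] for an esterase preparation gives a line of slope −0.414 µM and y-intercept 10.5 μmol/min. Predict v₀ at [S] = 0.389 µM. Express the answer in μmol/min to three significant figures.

In the Eadie–Hofstee form v = Vmax − Km·(v/[S]), the slope is −Km and the intercept is Vmax, so Km = 0.414 µM and Vmax = 10.5 μmol/min.
v = 10.5 × 0.389/(0.414 + 0.389) = 5.09 μmol/min.

5.09 μmol/min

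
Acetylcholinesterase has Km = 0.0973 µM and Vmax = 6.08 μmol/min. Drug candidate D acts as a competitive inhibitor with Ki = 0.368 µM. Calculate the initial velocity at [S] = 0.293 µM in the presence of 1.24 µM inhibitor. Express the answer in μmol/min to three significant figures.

α = 1 + [I]/Ki = 1 + 1.24/0.368 = 4.370.
For a competitive inhibitor, Vmax is unchanged and the apparent Km becomes α·Km: Km,app = 0.425 µM, Vmax,app = 6.08 μmol/min.
v = Vmax,app·[S]/(Km,app + [S]) = 6.08 × 0.293/(0.425 + 0.293) = 2.48 μmol/min.

2.48 μmol/min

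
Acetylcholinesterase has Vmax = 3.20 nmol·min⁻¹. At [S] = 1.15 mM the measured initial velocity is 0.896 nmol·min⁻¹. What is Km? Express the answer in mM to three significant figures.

From v = Vmax[S]/(Km+[S]), Km = [S](Vmax − v)/v.
Km = 1.15 × (3.20 − 0.896) / 0.896 = 2.650/0.896 = 2.96 mM.

2.96 mM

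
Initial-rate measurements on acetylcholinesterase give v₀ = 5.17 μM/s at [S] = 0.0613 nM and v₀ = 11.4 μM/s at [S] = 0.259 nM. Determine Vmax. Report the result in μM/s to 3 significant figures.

18.2 μM/s

In reciprocal form, 1/v = (Km/Vmax)·(1/[S]) + 1/Vmax. The two points give (1/[S], 1/v) = (16.31, 0.1934) and (3.861, 0.08772).
Slope = (0.1934 − 0.08772)/(16.31 − 3.861) = 0.008489; intercept = 0.1934 − 0.008489×16.31 = 0.05494.
Vmax = 1/intercept = 18.2 μM/s; Km = slope × Vmax = 0.008489 × 18.2 = 0.154 nM.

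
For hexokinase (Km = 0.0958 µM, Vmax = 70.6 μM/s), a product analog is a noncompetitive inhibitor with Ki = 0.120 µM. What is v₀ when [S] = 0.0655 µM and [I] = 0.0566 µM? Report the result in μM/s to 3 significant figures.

19.5 μM/s

With α = 1 + [I]/Ki = 1 + 0.0566/0.120 = 1.472, the noncompetitive rate law is v = (Vmax/α)·[S] / (Km + [S]).
v = (70.6/1.472)×0.0655 / (0.0958 + 0.0655) = 3.142/0.1613 = 19.5 μM/s.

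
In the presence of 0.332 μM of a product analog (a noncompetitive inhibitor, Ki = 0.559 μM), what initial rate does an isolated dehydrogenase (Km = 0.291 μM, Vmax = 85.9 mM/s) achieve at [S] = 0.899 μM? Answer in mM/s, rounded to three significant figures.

40.7 mM/s

With α = 1 + [I]/Ki = 1 + 0.332/0.559 = 1.594, the noncompetitive rate law is v = (Vmax/α)·[S] / (Km + [S]).
v = (85.9/1.594)×0.899 / (0.291 + 0.899) = 48.45/1.190 = 40.7 mM/s.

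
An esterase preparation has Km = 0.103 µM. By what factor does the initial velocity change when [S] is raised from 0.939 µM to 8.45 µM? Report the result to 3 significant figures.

1.10

The fractional saturations are [S]/(Km+[S]) = 0.939/1.042 = 0.9012 and 8.45/8.553 = 0.9880.
v₂/v₁ is just their ratio: 0.9880/0.9012 = 1.10.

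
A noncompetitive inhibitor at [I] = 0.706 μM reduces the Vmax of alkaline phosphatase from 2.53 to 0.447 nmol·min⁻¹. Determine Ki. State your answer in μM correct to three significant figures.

Noncompetitive: Vmax,app = Vmax/α with α = 1 + [I]/Ki.
α = Vmax/Vmax,app = 2.53/0.447 = 5.660.
Since α = 1 + [I]/Ki, [I]/Ki = 5.660 − 1 = 4.660 and Ki = 0.706/4.660 = 0.152 μM.

0.152 μM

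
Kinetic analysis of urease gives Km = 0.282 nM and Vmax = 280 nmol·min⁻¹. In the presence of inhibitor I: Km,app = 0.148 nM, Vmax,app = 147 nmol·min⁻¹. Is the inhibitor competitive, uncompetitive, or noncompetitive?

uncompetitive

Both Km and Vmax decrease by the same factor (~1.90-fold) — characteristic of uncompetitive inhibition.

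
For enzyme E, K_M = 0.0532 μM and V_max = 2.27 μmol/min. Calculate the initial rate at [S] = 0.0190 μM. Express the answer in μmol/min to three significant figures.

0.597 μmol/min

[S]/(Km+[S]) = 0.0190/0.07220 = 0.2632, the fractional saturation.
v = 0.2632 × Vmax = 0.2632 × 2.27 = 0.597 μmol/min.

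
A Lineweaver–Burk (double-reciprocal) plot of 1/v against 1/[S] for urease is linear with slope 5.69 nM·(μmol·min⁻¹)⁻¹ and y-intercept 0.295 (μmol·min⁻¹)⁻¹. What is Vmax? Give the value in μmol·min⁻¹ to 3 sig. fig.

3.39 μmol·min⁻¹

The y-intercept of a Lineweaver–Burk plot equals 1/Vmax, so Vmax = 1/0.295 = 3.39 μmol·min⁻¹.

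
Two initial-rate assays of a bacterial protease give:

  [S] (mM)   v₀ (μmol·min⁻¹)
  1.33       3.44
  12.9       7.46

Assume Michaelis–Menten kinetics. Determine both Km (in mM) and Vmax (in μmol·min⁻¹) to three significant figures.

From v = Vmax[S]/(Km+[S]), each point gives Vmax = v(Km+[S])/[S].
Equating: 3.44(Km+1.33)/1.33 = 7.46(Km+12.9)/12.9.
2.586·Km + 3.44 = 0.5783·Km + 7.46, so (2.586 − 0.5783)·Km = 7.46 − 3.44.
Km = 4.020/2.008 = 2.00 mM; then Vmax = 3.44(2.00+1.33)/1.33 = 8.62 μmol·min⁻¹.

Km = 2.00 mM; Vmax = 8.62 μmol·min⁻¹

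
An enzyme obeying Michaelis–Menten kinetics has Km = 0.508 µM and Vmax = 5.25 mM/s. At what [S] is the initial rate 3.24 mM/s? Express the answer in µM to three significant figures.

The required fractional saturation is v/Vmax = 3.24/5.25 = 0.6171.
Then [S]/(Km+[S]) = 0.6171 ⇒ [S] = 0.508 × 0.6171/(1 − 0.6171) = 0.819 µM.

0.819 µM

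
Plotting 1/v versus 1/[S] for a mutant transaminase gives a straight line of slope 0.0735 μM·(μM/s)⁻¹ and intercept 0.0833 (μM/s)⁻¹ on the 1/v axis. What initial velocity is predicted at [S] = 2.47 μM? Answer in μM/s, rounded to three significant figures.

8.85 μM/s

The y-intercept is 1/Vmax, so Vmax = 1/0.0833 = 12.0 μM/s.
The slope is Km/Vmax, so Km = 0.0735 × 12.0 = 0.882 μM.
Then v = 12.0 × 2.47/(0.882 + 2.47) = 8.85 μM/s.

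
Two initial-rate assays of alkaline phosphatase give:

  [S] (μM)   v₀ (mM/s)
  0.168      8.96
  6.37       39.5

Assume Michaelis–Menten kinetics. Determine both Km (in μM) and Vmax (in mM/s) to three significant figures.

Km = 0.648 μM; Vmax = 43.5 mM/s

From v = Vmax[S]/(Km+[S]), each point gives Vmax = v(Km+[S])/[S].
Equating: 8.96(Km+0.168)/0.168 = 39.5(Km+6.37)/6.37.
53.33·Km + 8.96 = 6.201·Km + 39.5, so (53.33 − 6.201)·Km = 39.5 − 8.96.
Km = 30.54/47.13 = 0.648 μM; then Vmax = 8.96(0.648+0.168)/0.168 = 43.5 mM/s.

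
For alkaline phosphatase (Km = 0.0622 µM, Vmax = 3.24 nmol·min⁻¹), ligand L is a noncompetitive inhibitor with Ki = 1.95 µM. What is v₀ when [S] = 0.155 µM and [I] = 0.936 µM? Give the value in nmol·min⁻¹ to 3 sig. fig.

1.56 nmol·min⁻¹

α = 1 + [I]/Ki = 1 + 0.936/1.95 = 1.480.
For a noncompetitive inhibitor, Vmax is reduced to Vmax/α while Km is unchanged: Km,app = 0.0622 µM, Vmax,app = 2.19 nmol·min⁻¹.
v = Vmax,app·[S]/(Km,app + [S]) = 2.19 × 0.155/(0.0622 + 0.155) = 1.56 nmol·min⁻¹.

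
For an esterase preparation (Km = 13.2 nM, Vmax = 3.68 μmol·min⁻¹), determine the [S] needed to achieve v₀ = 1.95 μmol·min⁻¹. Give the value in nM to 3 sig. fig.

14.9 nM

The required fractional saturation is v/Vmax = 1.95/3.68 = 0.5299.
Then [S]/(Km+[S]) = 0.5299 ⇒ [S] = 13.2 × 0.5299/(1 − 0.5299) = 14.9 nM.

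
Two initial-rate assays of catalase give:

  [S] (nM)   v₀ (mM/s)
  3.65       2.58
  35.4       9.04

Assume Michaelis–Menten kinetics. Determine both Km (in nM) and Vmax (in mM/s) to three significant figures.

Km = 14.3 nM; Vmax = 12.7 mM/s

From v = Vmax[S]/(Km+[S]), each point gives Vmax = v(Km+[S])/[S].
Equating: 2.58(Km+3.65)/3.65 = 9.04(Km+35.4)/35.4.
0.7068·Km + 2.58 = 0.2554·Km + 9.04, so (0.7068 − 0.2554)·Km = 9.04 − 2.58.
Km = 6.460/0.4515 = 14.3 nM; then Vmax = 2.58(14.3+3.65)/3.65 = 12.7 mM/s.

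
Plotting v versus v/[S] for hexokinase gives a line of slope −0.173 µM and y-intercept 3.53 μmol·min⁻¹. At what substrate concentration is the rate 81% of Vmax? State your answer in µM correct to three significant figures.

0.738 µM

The Eadie–Hofstee slope gives Km = 0.173 µM (slope = −Km).
v/Vmax = [S]/(Km+[S]) = 0.81 ⇒ [S] = Km·0.81/(1−0.81) = 0.173 × 4.263 = 0.738 µM.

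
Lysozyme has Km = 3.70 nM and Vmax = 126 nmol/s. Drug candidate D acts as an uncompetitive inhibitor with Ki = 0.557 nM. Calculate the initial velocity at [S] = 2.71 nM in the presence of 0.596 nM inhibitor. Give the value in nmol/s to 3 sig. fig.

With α = 1 + [I]/Ki = 1 + 0.596/0.557 = 2.070, the uncompetitive rate law is v = (Vmax/α)·[S] / (Km/α + [S]).
v = (126/2.070)×2.71 / (3.70/2.070 + 2.71) = 165.0/4.497 = 36.7 nmol/s.

36.7 nmol/s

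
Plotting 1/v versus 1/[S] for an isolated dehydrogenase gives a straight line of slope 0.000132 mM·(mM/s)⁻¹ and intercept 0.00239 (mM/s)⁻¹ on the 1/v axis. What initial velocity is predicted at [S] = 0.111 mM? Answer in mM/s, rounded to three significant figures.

279 mM/s

The y-intercept is 1/Vmax, so Vmax = 1/0.00239 = 418 mM/s.
The slope is Km/Vmax, so Km = 0.000132 × 418 = 0.0552 mM.
Then v = 418 × 0.111/(0.0552 + 0.111) = 279 mM/s.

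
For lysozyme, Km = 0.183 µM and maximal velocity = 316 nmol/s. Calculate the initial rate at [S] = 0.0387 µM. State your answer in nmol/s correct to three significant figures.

55.2 nmol/s

[S]/(Km+[S]) = 0.0387/0.2217 = 0.1746, the fractional saturation.
v = 0.1746 × Vmax = 0.1746 × 316 = 55.2 nmol/s.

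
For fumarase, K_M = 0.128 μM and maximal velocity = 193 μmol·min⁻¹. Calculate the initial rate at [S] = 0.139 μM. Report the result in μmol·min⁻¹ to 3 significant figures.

[S]/(Km+[S]) = 0.139/0.2670 = 0.5206, the fractional saturation.
v = 0.5206 × Vmax = 0.5206 × 193 = 100 μmol·min⁻¹.

100 μmol·min⁻¹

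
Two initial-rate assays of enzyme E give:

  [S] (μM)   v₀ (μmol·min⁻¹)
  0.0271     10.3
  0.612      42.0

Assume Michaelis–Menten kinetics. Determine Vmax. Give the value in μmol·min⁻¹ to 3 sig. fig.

49.0 μmol·min⁻¹

In reciprocal form, 1/v = (Km/Vmax)·(1/[S]) + 1/Vmax. The two points give (1/[S], 1/v) = (36.90, 0.09709) and (1.634, 0.02381).
Slope = (0.09709 − 0.02381)/(36.90 − 1.634) = 0.002078; intercept = 0.09709 − 0.002078×36.90 = 0.02041.
Vmax = 1/intercept = 49.0 μmol·min⁻¹; Km = slope × Vmax = 0.002078 × 49.0 = 0.102 μM.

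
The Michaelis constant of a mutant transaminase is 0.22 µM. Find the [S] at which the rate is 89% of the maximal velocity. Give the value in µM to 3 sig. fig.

1.78 µM

v/Vmax = [S]/(Km+[S]) = 0.89, so [S] = Km·0.89/(1 − 0.89) = 0.22 × 8.091.
[S] = 1.78 µM.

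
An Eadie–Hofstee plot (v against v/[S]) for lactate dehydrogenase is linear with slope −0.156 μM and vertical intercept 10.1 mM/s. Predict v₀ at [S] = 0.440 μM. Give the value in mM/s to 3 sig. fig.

7.46 mM/s

In the Eadie–Hofstee form v = Vmax − Km·(v/[S]), the slope is −Km and the intercept is Vmax, so Km = 0.156 μM and Vmax = 10.1 mM/s.
v = 10.1 × 0.440/(0.156 + 0.440) = 7.46 mM/s.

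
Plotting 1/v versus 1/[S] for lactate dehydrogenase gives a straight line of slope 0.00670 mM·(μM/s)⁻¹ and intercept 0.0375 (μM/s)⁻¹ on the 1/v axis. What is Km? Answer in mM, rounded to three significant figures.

0.179 mM

y-intercept = 1/Vmax ⇒ Vmax = 26.7 μM/s; slope = Km/Vmax ⇒ Km = slope × Vmax.
Km = 0.00670 × 26.7 = 0.179 mM.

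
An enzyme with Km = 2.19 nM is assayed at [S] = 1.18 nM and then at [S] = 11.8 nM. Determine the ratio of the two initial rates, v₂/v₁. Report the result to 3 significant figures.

Since Vmax cancels, v₂/v₁ = [S]₂(Km+[S]₁) / [S]₁(Km+[S]₂).
= 11.8×(2.19+1.18) / (1.18×(2.19+11.8)) = 39.77/16.51 = 2.41.

2.41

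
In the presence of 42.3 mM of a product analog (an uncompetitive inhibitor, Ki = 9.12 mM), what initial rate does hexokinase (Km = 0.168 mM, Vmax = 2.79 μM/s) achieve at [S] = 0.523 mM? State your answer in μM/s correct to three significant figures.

0.468 μM/s

With α = 1 + [I]/Ki = 1 + 42.3/9.12 = 5.638, the uncompetitive rate law is v = (Vmax/α)·[S] / (Km/α + [S]).
v = (2.79/5.638)×0.523 / (0.168/5.638 + 0.523) = 0.2588/0.5528 = 0.468 μM/s.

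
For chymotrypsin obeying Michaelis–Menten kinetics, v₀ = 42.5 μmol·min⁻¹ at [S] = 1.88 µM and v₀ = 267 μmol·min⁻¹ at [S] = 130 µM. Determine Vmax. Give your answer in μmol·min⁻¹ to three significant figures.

289 μmol·min⁻¹

In reciprocal form, 1/v = (Km/Vmax)·(1/[S]) + 1/Vmax. The two points give (1/[S], 1/v) = (0.5319, 0.02353) and (0.007692, 0.003745).
Slope = (0.02353 − 0.003745)/(0.5319 − 0.007692) = 0.03774; intercept = 0.02353 − 0.03774×0.5319 = 0.003455.
Vmax = 1/intercept = 289 μmol·min⁻¹; Km = slope × Vmax = 0.03774 × 289 = 10.9 µM.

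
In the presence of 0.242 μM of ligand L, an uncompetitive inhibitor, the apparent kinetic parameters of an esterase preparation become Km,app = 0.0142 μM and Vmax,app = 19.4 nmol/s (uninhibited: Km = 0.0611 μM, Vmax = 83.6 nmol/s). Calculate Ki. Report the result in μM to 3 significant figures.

0.0731 μM

Uncompetitive: Vmax,app = Vmax/α (and Km,app = Km/α) with α = 1 + [I]/Ki.
α = Vmax/Vmax,app = 83.6/19.4 = 4.309.
Ki = [I]/(α − 1) = 0.242/3.309 = 0.0731 μM.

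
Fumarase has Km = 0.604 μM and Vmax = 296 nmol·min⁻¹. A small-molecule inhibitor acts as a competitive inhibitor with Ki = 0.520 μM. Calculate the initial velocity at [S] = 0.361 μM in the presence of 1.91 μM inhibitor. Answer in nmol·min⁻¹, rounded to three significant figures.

α = 1 + [I]/Ki = 1 + 1.91/0.520 = 4.673.
For a competitive inhibitor, Vmax is unchanged and the apparent Km becomes α·Km: Km,app = 2.82 μM, Vmax,app = 296 nmol·min⁻¹.
v = Vmax,app·[S]/(Km,app + [S]) = 296 × 0.361/(2.82 + 0.361) = 33.6 nmol·min⁻¹.

33.6 nmol·min⁻¹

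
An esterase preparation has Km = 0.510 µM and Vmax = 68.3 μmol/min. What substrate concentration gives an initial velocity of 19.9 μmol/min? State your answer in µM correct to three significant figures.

The required fractional saturation is v/Vmax = 19.9/68.3 = 0.2914.
Then [S]/(Km+[S]) = 0.2914 ⇒ [S] = 0.510 × 0.2914/(1 − 0.2914) = 0.210 µM.

0.210 µM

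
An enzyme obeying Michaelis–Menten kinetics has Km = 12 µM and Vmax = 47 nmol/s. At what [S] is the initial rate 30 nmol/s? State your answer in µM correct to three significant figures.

21.2 µM

The required fractional saturation is v/Vmax = 30/47 = 0.6383.
Then [S]/(Km+[S]) = 0.6383 ⇒ [S] = 12 × 0.6383/(1 − 0.6383) = 21.2 µM.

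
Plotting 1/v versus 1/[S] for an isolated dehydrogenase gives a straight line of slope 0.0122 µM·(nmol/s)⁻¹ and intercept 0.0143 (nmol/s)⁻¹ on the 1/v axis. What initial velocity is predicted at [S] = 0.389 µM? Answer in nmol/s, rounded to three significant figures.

21.9 nmol/s

The y-intercept is 1/Vmax, so Vmax = 1/0.0143 = 69.9 nmol/s.
The slope is Km/Vmax, so Km = 0.0122 × 69.9 = 0.853 µM.
Then v = 69.9 × 0.389/(0.853 + 0.389) = 21.9 nmol/s.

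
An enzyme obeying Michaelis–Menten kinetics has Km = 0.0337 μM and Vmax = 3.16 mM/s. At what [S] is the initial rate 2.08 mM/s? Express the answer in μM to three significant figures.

The required fractional saturation is v/Vmax = 2.08/3.16 = 0.6582.
Then [S]/(Km+[S]) = 0.6582 ⇒ [S] = 0.0337 × 0.6582/(1 − 0.6582) = 0.0649 μM.

0.0649 μM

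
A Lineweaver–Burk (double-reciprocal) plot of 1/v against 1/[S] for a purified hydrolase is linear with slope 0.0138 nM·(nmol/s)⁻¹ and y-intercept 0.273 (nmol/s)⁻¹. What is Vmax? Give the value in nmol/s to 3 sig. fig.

3.66 nmol/s

The y-intercept of a Lineweaver–Burk plot equals 1/Vmax, so Vmax = 1/0.273 = 3.66 nmol/s.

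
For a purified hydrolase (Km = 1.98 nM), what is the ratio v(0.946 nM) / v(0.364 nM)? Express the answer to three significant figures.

2.08

The fractional saturations are [S]/(Km+[S]) = 0.364/2.344 = 0.1553 and 0.946/2.926 = 0.3233.
v₂/v₁ is just their ratio: 0.3233/0.1553 = 2.08.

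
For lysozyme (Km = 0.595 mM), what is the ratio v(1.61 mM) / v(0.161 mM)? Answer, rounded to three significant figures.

3.43

Since Vmax cancels, v₂/v₁ = [S]₂(Km+[S]₁) / [S]₁(Km+[S]₂).
= 1.61×(0.595+0.161) / (0.161×(0.595+1.61)) = 1.217/0.3550 = 3.43.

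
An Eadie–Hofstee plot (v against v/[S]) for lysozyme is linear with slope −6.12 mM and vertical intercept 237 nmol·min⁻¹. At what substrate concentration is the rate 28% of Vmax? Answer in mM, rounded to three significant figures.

The Eadie–Hofstee slope gives Km = 6.12 mM (slope = −Km).
v/Vmax = [S]/(Km+[S]) = 0.28 ⇒ [S] = Km·0.28/(1−0.28) = 6.12 × 0.3889 = 2.38 mM.

2.38 mM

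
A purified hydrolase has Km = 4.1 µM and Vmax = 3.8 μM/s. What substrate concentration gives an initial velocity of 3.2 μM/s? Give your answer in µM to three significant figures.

21.9 µM

The required fractional saturation is v/Vmax = 3.2/3.8 = 0.8421.
Then [S]/(Km+[S]) = 0.8421 ⇒ [S] = 4.1 × 0.8421/(1 − 0.8421) = 21.9 µM.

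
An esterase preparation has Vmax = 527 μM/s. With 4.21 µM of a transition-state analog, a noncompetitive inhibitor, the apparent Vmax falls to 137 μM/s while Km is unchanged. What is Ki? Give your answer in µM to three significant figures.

Noncompetitive: Vmax,app = Vmax/α with α = 1 + [I]/Ki.
α = Vmax/Vmax,app = 527/137 = 3.847.
Ki = [I]/(α − 1) = 4.21/2.847 = 1.48 µM.

1.48 µM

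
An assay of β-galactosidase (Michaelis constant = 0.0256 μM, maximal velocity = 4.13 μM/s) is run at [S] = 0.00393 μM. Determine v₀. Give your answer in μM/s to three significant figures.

0.550 μM/s

[S]/(Km+[S]) = 0.00393/0.02953 = 0.1331, the fractional saturation.
v = 0.1331 × Vmax = 0.1331 × 4.13 = 0.550 μM/s.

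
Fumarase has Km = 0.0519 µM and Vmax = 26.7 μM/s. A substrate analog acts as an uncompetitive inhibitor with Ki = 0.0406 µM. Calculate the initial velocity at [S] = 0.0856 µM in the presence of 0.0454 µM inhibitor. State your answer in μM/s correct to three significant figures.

With α = 1 + [I]/Ki = 1 + 0.0454/0.0406 = 2.118, the uncompetitive rate law is v = (Vmax/α)·[S] / (Km/α + [S]).
v = (26.7/2.118)×0.0856 / (0.0519/2.118 + 0.0856) = 1.079/0.1101 = 9.80 μM/s.

9.80 μM/s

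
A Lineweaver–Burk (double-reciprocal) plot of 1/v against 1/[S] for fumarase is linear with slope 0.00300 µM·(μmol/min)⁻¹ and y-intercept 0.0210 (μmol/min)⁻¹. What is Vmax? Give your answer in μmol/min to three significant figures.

47.6 μmol/min

The y-intercept of a Lineweaver–Burk plot equals 1/Vmax, so Vmax = 1/0.0210 = 47.6 μmol/min.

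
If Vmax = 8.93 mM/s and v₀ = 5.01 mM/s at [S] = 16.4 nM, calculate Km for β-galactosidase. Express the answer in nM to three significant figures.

12.8 nM

v/Vmax = 5.01/8.93 = 0.5610 = [S]/(Km+[S]).
So Km + [S] = [S]/0.5610 = 29.23 nM, giving Km = 29.23 − 16.4 = 12.8 nM.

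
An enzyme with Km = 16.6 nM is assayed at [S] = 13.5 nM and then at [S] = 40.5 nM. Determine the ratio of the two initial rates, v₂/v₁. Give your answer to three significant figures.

Since Vmax cancels, v₂/v₁ = [S]₂(Km+[S]₁) / [S]₁(Km+[S]₂).
= 40.5×(16.6+13.5) / (13.5×(16.6+40.5)) = 1219/770.8 = 1.58.

1.58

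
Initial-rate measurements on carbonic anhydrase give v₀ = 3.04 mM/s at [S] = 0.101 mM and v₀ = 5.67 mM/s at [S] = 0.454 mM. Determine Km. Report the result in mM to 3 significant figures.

From v = Vmax[S]/(Km+[S]), each point gives Vmax = v(Km+[S])/[S].
Equating: 3.04(Km+0.101)/0.101 = 5.67(Km+0.454)/0.454.
30.10·Km + 3.04 = 12.49·Km + 5.67, so (30.10 − 12.49)·Km = 5.67 − 3.04.
Km = 2.630/17.61 = 0.149 mM; then Vmax = 3.04(0.149+0.101)/0.101 = 7.54 mM/s.

0.149 mM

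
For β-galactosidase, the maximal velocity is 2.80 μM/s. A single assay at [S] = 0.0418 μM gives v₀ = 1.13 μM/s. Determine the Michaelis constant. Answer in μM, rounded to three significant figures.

From v = Vmax[S]/(Km+[S]), Km = [S](Vmax − v)/v.
Km = 0.0418 × (2.80 − 1.13) / 1.13 = 0.06981/1.13 = 0.0618 μM.

0.0618 μM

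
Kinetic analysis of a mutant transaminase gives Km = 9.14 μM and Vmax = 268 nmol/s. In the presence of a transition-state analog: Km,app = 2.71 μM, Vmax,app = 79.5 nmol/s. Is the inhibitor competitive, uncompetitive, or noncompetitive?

uncompetitive

Both Km and Vmax decrease by the same factor (~3.37-fold) — characteristic of uncompetitive inhibition.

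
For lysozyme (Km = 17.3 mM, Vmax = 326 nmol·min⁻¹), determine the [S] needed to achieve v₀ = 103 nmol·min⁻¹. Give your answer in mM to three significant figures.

The required fractional saturation is v/Vmax = 103/326 = 0.3160.
Then [S]/(Km+[S]) = 0.3160 ⇒ [S] = 17.3 × 0.3160/(1 − 0.3160) = 7.99 mM.

7.99 mM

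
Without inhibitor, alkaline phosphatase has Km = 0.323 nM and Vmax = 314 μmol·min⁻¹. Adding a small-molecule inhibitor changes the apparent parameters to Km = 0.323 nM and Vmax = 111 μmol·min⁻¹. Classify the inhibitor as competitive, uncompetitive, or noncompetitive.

Vmax decreases (314 → 111 μmol·min⁻¹) while Km is unchanged — pure noncompetitive inhibition.

noncompetitive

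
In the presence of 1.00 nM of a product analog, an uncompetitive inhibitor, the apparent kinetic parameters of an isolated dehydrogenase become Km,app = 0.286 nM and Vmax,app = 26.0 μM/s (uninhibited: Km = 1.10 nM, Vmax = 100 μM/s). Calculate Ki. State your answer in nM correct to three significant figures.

0.351 nM

Uncompetitive: Vmax,app = Vmax/α (and Km,app = Km/α) with α = 1 + [I]/Ki.
α = Vmax/Vmax,app = 100/26.0 = 3.846.
Since α = 1 + [I]/Ki, [I]/Ki = 3.846 − 1 = 2.846 and Ki = 1.00/2.846 = 0.351 nM.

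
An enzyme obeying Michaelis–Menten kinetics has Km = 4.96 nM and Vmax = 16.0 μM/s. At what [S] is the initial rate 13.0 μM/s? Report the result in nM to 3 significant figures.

21.5 nM

Rearranging v = Vmax[S]/(Km+[S]) gives [S] = Km·v/(Vmax − v).
[S] = 4.96 × 13.0 / (16.0 − 13.0) = 64.48/3.000 = 21.5 nM.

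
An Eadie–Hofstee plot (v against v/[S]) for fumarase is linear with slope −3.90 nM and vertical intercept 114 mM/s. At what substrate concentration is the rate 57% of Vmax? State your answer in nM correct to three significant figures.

5.17 nM

The Eadie–Hofstee slope gives Km = 3.90 nM (slope = −Km).
v/Vmax = [S]/(Km+[S]) = 0.57 ⇒ [S] = Km·0.57/(1−0.57) = 3.90 × 1.326 = 5.17 nM.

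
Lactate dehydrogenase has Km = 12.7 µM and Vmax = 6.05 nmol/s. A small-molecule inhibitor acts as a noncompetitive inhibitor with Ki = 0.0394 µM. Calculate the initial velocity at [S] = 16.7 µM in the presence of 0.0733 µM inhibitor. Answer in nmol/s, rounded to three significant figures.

1.20 nmol/s

α = 1 + [I]/Ki = 1 + 0.0733/0.0394 = 2.860.
For a noncompetitive inhibitor, Vmax is reduced to Vmax/α while Km is unchanged: Km,app = 12.7 µM, Vmax,app = 2.12 nmol/s.
v = Vmax,app·[S]/(Km,app + [S]) = 2.12 × 16.7/(12.7 + 16.7) = 1.20 nmol/s.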